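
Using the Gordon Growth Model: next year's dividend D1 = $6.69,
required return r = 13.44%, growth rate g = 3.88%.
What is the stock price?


Formula: P = D1 / (r - g)
Spread: r - g = 0.1344 - 0.0388 = 0.0956
Substituting: P = $6.69 / 0.0956
P = $69.98

$69.98


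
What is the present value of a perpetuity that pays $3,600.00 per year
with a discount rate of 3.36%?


Formula: PV = C / r
Substituting: PV = $3,600.00 / 0.0336
PV = $107,142.86

$107,142.86


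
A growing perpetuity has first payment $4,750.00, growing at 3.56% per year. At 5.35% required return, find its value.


Formula: PV = C / (r - g)
Spread: r - g = 0.0535 - 0.0356 = 0.0179
Substituting: PV = $4,750.00 / 0.0179
PV = $265,363.13

$265,363.13


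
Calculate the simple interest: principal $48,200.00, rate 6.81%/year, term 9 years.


Formula: I = P * r * t
Substituting: I = $48,200.00 * 0.0681 * 9
Step: I = $48,200.00 * 0.6129
I = $29,541.78

$29,541.78


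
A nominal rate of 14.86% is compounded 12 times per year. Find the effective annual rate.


Formula: EAR = (1 + r/m)^m - 1
Period rate: r/m = 0.1486 / 12 = 0.012383
Compounding: (1 + 0.012383)^12 = 1.159151
EAR = 1.159151 - 1 = 0.159151

0.159151


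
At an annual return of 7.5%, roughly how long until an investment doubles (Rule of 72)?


Formula: Years ≈ 72 / r
Substituting: Years ≈ 72 / 7.5
Years ≈ 9.6

9.6 years


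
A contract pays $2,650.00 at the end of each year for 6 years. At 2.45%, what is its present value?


Formula: PV = PMT * (1 - (1+r)^(-n)) / r
Discount factor: (1 + 0.0245)^(-6) = 0.864825
Bracket: 1 - 0.864825 = 0.135175
PV = $2,650.00 * 0.135175 / 0.0245 = $14,620.97

$14,620.97


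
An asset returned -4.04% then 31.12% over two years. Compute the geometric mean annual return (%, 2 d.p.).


Formula: Geometric mean = ((1+r1)*(1+r2))^(1/2) - 1
Product: (1 + -0.0404) * (1 + 0.3112) = 0.9596 * 1.3112 = 1.258228
Square root: 1.258228^0.5 = 1.121707
Geometric mean = 1.121707 - 1 = 0.121707
As percentage: 12.17%

12.17%


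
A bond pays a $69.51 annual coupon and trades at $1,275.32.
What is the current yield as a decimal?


Formula: Current yield = annual coupon / price
Substituting: CY = $69.51 / $1,275.32
CY = 0.054504

0.054504


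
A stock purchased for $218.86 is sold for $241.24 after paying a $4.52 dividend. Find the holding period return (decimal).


Formula: HPR = (P1 - P0 + D) / P0
Gain: $241.24 - $218.86 + $4.52 = $26.90
HPR = $26.90 / $218.86 = 0.1229

0.1229


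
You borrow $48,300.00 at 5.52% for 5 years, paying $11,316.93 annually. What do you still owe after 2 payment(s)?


Formula: Balance = PV*(1+r)^k - PMT*((1+r)^k - 1)/r
Growth: (1 + 0.0552)^2 = 1.113447
Accumulated factor: ((1+r)^k - 1)/r = 2.0552
Balance = $48,300.00 * 1.113447 - $11,316.93 * 2.0552
Balance = $30,520.94

$30,520.94


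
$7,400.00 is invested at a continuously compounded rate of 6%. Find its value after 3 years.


Formula: FV = P * e^(r*t)
Exponent: r*t = 0.06 * 3 = 0.18
e^(0.18) = 1.197217
FV = $7,400.00 * 1.197217 = $8,859.41

$8,859.41


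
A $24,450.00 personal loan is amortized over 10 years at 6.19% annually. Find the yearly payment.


Formula: PMT = PV * r / (1 - (1+r)^(-n))
Denominator: 1 - (1 + 0.0619)^(-10) = 0.451516
Numerator: $24,450.00 * 0.0619 = 1513.455
PMT = 1513.455 / 0.451516 = $3,351.94

$3,351.94


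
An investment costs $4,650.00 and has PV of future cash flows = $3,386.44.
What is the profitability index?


Formula: PI = PV(cash flows) / initial investment
Substituting: PI = $3,386.44 / $4,650.00
PI = 0.7283

0.7283


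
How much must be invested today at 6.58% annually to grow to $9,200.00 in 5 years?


Formula: PV = FV / (1 + r)^n
Substituting: PV = $9,200.00 / (1 + 0.0658)^5
Discount factor: (1.0658)^5 = 1.37524
PV = $9,200.00 / 1.37524 = $6,689.74

$6,689.74


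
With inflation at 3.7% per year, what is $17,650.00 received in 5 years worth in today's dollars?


Formula: Real value = nominal / (1 + inflation)^years
Price level: (1 + 0.037)^5 = 1.199206
Real value = $17,650.00 / 1.199206 = $14,718.07

$14,718.07


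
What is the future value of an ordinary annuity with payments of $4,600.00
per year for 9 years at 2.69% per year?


Formula: FV = PMT * ((1+r)^n - 1) / r
Growth factor: (1 + 0.0269)^9 = 1.269853
Numerator: 1.269853 - 1 = 0.269853
FV = $4,600.00 * 0.269853 / 0.0269 = $46,145.83

$46,145.83


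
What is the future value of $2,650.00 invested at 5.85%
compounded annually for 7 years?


Formula: FV = P * (1 + r)^n
Substituting: FV = $2,650.00 * (1 + 0.0585)^7
Growth factor: (1.0585)^7 = 1.488799
FV = $2,650.00 * 1.488799 = $3,945.32

$3,945.32


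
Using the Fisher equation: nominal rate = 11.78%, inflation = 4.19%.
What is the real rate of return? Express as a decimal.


Formula: (1 + r_real) = (1 + r_nom) / (1 + inflation)
Substituting: (1 + r_real) = 1.1178 / 1.0419
(1 + r_real) = 1.072848
r_real = 1.072848 - 1 = 0.072848

0.072848


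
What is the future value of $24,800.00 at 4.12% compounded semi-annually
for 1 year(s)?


Formula: FV = P * (1 + r/m)^(m*t)
Period rate: r/m = 0.0412 / 2 = 0.0206
Total periods: m*t = 2 * 1 = 2
Growth factor: (1 + 0.0206)^2 = 1.041624
FV = $24,800.00 * 1.041624 = $25,832.28

$25,832.28


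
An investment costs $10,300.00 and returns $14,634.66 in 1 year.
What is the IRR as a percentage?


Formula: IRR = C1/C0 - 1
Substituting: IRR = $14,634.66 / $10,300.00 - 1
Ratio: 1.420841 - 1 = 0.420841
IRR = 42.0841%

42.0841%


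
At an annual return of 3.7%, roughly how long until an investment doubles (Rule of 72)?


Formula: Years ≈ 72 / r
Substituting: Years ≈ 72 / 3.7
Years ≈ 19.5

19.5 years


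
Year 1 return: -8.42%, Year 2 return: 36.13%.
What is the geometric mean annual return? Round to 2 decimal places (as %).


Formula: Geometric mean = ((1+r1)*(1+r2))^(1/2) - 1
Product: (1 + -0.0842) * (1 + 0.3613) = 0.9158 * 1.3613 = 1.246679
Square root: 1.246679^0.5 = 1.116548
Geometric mean = 1.116548 - 1 = 0.116548
As percentage: 11.65%

11.65%


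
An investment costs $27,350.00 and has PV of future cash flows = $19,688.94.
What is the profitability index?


Formula: PI = PV(cash flows) / initial investment
Substituting: PI = $19,688.94 / $27,350.00
PI = 0.7199

0.7199


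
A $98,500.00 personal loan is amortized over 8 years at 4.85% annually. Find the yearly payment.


Formula: PMT = PV * r / (1 - (1+r)^(-n))
Denominator: 1 - (1 + 0.0485)^(-8) = 0.315375
Numerator: $98,500.00 * 0.0485 = 4777.25
PMT = 4777.25 / 0.315375 = $15,147.82

$15,147.82


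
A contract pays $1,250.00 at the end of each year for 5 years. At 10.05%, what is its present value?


Formula: PV = PMT * (1 - (1+r)^(-n)) / r
Discount factor: (1 + 0.1005)^(-5) = 0.619512
Bracket: 1 - 0.619512 = 0.380488
PV = $1,250.00 * 0.380488 / 0.1005 = $4,732.44

$4,732.44


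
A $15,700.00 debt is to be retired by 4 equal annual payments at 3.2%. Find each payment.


Formula: PMT = PV * r / (1 - (1+r)^(-n))
Denominator: 1 - (1 + 0.032)^(-4) = 0.11838
Numerator: $15,700.00 * 0.032 = 502.4
PMT = 502.4 / 0.11838 = $4,243.94

$4,243.94


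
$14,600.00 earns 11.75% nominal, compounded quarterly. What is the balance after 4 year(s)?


Formula: FV = P * (1 + r/m)^(m*t)
Period rate: r/m = 0.1175 / 4 = 0.029375
Total periods: m*t = 4 * 4 = 16
Growth factor: (1 + 0.029375)^16 = 1.589197
FV = $14,600.00 * 1.589197 = $23,202.28

$23,202.28


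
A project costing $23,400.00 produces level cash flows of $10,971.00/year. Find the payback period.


Formula: Payback = investment / annual cash flow
Substituting: Payback = $23,400.00 / $10,971.00
Payback = 2.1329 years

2.1329 years


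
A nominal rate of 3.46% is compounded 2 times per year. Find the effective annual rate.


Formula: EAR = (1 + r/m)^m - 1
Period rate: r/m = 0.0346 / 2 = 0.0173
Compounding: (1 + 0.0173)^2 = 1.034899
EAR = 1.034899 - 1 = 0.034899

0.034899


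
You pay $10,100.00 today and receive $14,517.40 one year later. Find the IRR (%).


Formula: IRR = C1/C0 - 1
Substituting: IRR = $14,517.40 / $10,100.00 - 1
Ratio: 1.437366 - 1 = 0.437366
IRR = 43.7366%

43.7366%


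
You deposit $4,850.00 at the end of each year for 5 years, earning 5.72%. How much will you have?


Formula: FV = PMT * ((1+r)^n - 1) / r
Growth factor: (1 + 0.0572)^5 = 1.320644
Numerator: 1.320644 - 1 = 0.320644
FV = $4,850.00 * 0.320644 / 0.0572 = $27,187.47

$27,187.47


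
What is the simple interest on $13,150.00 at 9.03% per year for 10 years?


Formula: I = P * r * t
Substituting: I = $13,150.00 * 0.0903 * 10
Step: I = $13,150.00 * 0.903
I = $11,874.45

$11,874.45


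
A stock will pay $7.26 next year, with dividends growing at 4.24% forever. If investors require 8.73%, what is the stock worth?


Formula: P = D1 / (r - g)
Spread: r - g = 0.0873 - 0.0424 = 0.0449
Substituting: P = $7.26 / 0.0449
P = $161.69

$161.69


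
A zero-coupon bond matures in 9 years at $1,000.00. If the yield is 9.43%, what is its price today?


Formula: Price = FV / (1 + r)^n
Substituting: Price = $1,000.00 / (1 + 0.0943)^9
Discount factor: (1.0943)^9 = 2.250234
Price = $1,000.00 / 2.250234 = $444.40

$444.40


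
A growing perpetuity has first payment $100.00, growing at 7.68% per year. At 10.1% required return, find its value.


Formula: PV = C / (r - g)
Spread: r - g = 0.101 - 0.0768 = 0.0242
Substituting: PV = $100.00 / 0.0242
PV = $4,132.23

$4,132.23


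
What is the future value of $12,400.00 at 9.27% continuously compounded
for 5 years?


Formula: FV = P * e^(r*t)
Exponent: r*t = 0.0927 * 5 = 0.4635
e^(0.4635) = 1.589628
FV = $12,400.00 * 1.589628 = $19,711.39

$19,711.39


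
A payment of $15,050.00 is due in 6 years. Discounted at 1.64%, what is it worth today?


Formula: PV = FV / (1 + r)^n
Substituting: PV = $15,050.00 / (1 + 0.0164)^6
Discount factor: (1.0164)^6 = 1.102524
PV = $15,050.00 / 1.102524 = $13,650.50

$13,650.50


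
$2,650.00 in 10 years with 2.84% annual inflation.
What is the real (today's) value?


Formula: Real value = nominal / (1 + inflation)^years
Price level: (1 + 0.0284)^10 = 1.323185
Real value = $2,650.00 / 1.323185 = $2,002.74

$2,002.74


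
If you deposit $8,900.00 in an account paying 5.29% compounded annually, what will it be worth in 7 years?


Formula: FV = P * (1 + r)^n
Substituting: FV = $8,900.00 * (1 + 0.0529)^7
Growth factor: (1.0529)^7 = 1.434531
FV = $8,900.00 * 1.434531 = $12,767.32

$12,767.32


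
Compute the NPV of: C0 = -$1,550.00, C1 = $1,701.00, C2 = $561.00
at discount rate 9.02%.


Formula: NPV = C0 + C1/(1+r) + C2/(1+r)^2
Discount C1: $1,701.00 / (1 + 0.0902) = $1,560.26
Discount C2: $561.00 / (1 + 0.0902)^2 = $472.01
NPV = -$1,550.00 + $1,560.26 + $472.01 = $482.27

$482.27


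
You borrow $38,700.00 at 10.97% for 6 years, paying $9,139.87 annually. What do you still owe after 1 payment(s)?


Formula: Balance = PV*(1+r)^k - PMT*((1+r)^k - 1)/r
Growth: (1 + 0.1097)^1 = 1.1097
Accumulated factor: ((1+r)^k - 1)/r = 1.0
Balance = $38,700.00 * 1.1097 - $9,139.87 * 1.0
Balance = $33,805.52

$33,805.52


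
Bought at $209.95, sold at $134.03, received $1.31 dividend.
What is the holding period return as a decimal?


Formula: HPR = (P1 - P0 + D) / P0
Gain: $134.03 - $209.95 + $1.31 = -$74.61
HPR = -$74.61 / $209.95 = -0.3554

-0.3554


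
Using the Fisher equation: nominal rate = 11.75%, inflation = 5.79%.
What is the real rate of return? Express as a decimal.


Formula: (1 + r_real) = (1 + r_nom) / (1 + inflation)
Substituting: (1 + r_real) = 1.1175 / 1.0579
(1 + r_real) = 1.056338
r_real = 1.056338 - 1 = 0.056338

0.056338


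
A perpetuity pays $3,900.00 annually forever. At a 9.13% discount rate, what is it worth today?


Formula: PV = C / r
Substituting: PV = $3,900.00 / 0.0913
PV = $42,716.32

$42,716.32


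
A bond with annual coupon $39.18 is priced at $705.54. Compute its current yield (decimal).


Formula: Current yield = annual coupon / price
Substituting: CY = $39.18 / $705.54
CY = 0.055532

0.055532


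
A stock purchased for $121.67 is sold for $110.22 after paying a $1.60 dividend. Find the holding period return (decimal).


Formula: HPR = (P1 - P0 + D) / P0
Gain: $110.22 - $121.67 + $1.60 = -$9.85
HPR = -$9.85 / $121.67 = -0.081

-0.081


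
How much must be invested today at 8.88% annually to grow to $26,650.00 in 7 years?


Formula: PV = FV / (1 + r)^n
Substituting: PV = $26,650.00 / (1 + 0.0888)^7
Discount factor: (1.0888)^7 = 1.813998
PV = $26,650.00 / 1.813998 = $14,691.31

$14,691.31


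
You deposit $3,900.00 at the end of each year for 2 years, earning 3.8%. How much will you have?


Formula: FV = PMT * ((1+r)^n - 1) / r
Growth factor: (1 + 0.038)^2 = 1.077444
Numerator: 1.077444 - 1 = 0.077444
FV = $3,900.00 * 0.077444 / 0.038 = $7,948.20

$7,948.20


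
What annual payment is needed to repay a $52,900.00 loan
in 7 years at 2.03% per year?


Formula: PMT = PV * r / (1 - (1+r)^(-n))
Denominator: 1 - (1 + 0.0203)^(-7) = 0.13123
Numerator: $52,900.00 * 0.0203 = 1073.87
PMT = 1073.87 / 0.13123 = $8,183.11

$8,183.11


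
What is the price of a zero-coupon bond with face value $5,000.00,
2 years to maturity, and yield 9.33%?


Formula: Price = FV / (1 + r)^n
Substituting: Price = $5,000.00 / (1 + 0.0933)^2
Discount factor: (1.0933)^2 = 1.195305
Price = $5,000.00 / 1.195305 = $4,183.03

$4,183.03


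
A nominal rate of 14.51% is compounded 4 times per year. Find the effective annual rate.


Formula: EAR = (1 + r/m)^m - 1
Period rate: r/m = 0.1451 / 4 = 0.036275
Compounding: (1 + 0.036275)^4 = 1.153188
EAR = 1.153188 - 1 = 0.153188

0.153188


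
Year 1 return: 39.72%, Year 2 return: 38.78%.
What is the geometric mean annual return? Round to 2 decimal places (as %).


Formula: Geometric mean = ((1+r1)*(1+r2))^(1/2) - 1
Product: (1 + 0.3972) * (1 + 0.3878) = 1.3972 * 1.3878 = 1.939034
Square root: 1.939034^0.5 = 1.392492
Geometric mean = 1.392492 - 1 = 0.392492
As percentage: 39.25%

39.25%


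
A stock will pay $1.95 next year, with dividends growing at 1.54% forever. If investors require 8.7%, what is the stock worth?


Formula: P = D1 / (r - g)
Spread: r - g = 0.087 - 0.0154 = 0.0716
Substituting: P = $1.95 / 0.0716
P = $27.23

$27.23


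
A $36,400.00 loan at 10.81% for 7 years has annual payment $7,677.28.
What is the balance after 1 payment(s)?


Formula: Balance = PV*(1+r)^k - PMT*((1+r)^k - 1)/r
Growth: (1 + 0.1081)^1 = 1.1081
Accumulated factor: ((1+r)^k - 1)/r = 1.0
Balance = $36,400.00 * 1.1081 - $7,677.28 * 1.0
Balance = $32,657.56

$32,657.56


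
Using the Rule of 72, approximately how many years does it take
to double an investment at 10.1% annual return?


Formula: Years ≈ 72 / r
Substituting: Years ≈ 72 / 10.1
Years ≈ 7.1

7.1 years


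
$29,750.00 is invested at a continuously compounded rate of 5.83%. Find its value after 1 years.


Formula: FV = P * e^(r*t)
Exponent: r*t = 0.0583 * 1 = 0.0583
e^(0.0583) = 1.060033
FV = $29,750.00 * 1.060033 = $31,535.98

$31,535.98


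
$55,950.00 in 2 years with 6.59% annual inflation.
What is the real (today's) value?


Formula: Real value = nominal / (1 + inflation)^years
Price level: (1 + 0.0659)^2 = 1.136143
Real value = $55,950.00 / 1.136143 = $49,245.57

$49,245.57


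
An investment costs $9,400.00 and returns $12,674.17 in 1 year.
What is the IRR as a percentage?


Formula: IRR = C1/C0 - 1
Substituting: IRR = $12,674.17 / $9,400.00 - 1
Ratio: 1.348316 - 1 = 0.348316
IRR = 34.8316%

34.8316%


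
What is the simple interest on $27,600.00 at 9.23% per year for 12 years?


Formula: I = P * r * t
Substituting: I = $27,600.00 * 0.0923 * 12
Step: I = $27,600.00 * 1.1076
I = $30,569.76

$30,569.76


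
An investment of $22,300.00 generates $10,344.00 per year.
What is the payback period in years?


Formula: Payback = investment / annual cash flow
Substituting: Payback = $22,300.00 / $10,344.00
Payback = 2.1558 years

2.1558 years


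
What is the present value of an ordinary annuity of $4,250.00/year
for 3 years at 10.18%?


Formula: PV = PMT * (1 - (1+r)^(-n)) / r
Discount factor: (1 + 0.1018)^(-3) = 0.747639
Bracket: 1 - 0.747639 = 0.252361
PV = $4,250.00 * 0.252361 / 0.1018 = $10,535.72

$10,535.72


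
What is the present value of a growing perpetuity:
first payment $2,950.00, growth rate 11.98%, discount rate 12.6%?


Formula: PV = C / (r - g)
Spread: r - g = 0.126 - 0.1198 = 0.0062
Substituting: PV = $2,950.00 / 0.0062
PV = $475,806.45

$475,806.45


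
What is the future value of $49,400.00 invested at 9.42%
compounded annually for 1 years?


Formula: FV = P * (1 + r)^n
Substituting: FV = $49,400.00 * (1 + 0.0942)^1
Growth factor: (1.0942)^1 = 1.0942
FV = $49,400.00 * 1.0942 = $54,053.48

$54,053.48


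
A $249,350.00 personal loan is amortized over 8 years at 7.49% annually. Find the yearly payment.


Formula: PMT = PV * r / (1 - (1+r)^(-n))
Denominator: 1 - (1 + 0.0749)^(-8) = 0.43888
Numerator: $249,350.00 * 0.0749 = 18676.315
PMT = 18676.315 / 0.43888 = $42,554.46

$42,554.46


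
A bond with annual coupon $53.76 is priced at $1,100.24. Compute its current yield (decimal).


Formula: Current yield = annual coupon / price
Substituting: CY = $53.76 / $1,100.24
CY = 0.048862

0.048862


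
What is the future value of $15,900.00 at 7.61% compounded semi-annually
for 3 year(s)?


Formula: FV = P * (1 + r/m)^(m*t)
Period rate: r/m = 0.0761 / 2 = 0.03805
Total periods: m*t = 2 * 3 = 6
Growth factor: (1 + 0.03805)^6 = 1.251151
FV = $15,900.00 * 1.251151 = $19,893.30

$19,893.30


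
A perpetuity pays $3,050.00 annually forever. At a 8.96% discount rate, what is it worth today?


Formula: PV = C / r
Substituting: PV = $3,050.00 / 0.0896
PV = $34,040.18

$34,040.18


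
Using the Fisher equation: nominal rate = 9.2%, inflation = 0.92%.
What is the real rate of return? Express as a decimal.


Formula: (1 + r_real) = (1 + r_nom) / (1 + inflation)
Substituting: (1 + r_real) = 1.092 / 1.0092
(1 + r_real) = 1.082045
r_real = 1.082045 - 1 = 0.082045

0.082045


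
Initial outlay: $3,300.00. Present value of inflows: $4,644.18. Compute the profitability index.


Formula: PI = PV(cash flows) / initial investment
Substituting: PI = $4,644.18 / $3,300.00
PI = 1.4073

1.4073


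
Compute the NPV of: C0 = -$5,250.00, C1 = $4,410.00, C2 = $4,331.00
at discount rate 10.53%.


Formula: NPV = C0 + C1/(1+r) + C2/(1+r)^2
Discount C1: $4,410.00 / (1 + 0.1053) = $3,989.87
Discount C2: $4,331.00 / (1 + 0.1053)^2 = $3,545.09
NPV = -$5,250.00 + $3,989.87 + $3,545.09 = $2,284.96

$2,284.96


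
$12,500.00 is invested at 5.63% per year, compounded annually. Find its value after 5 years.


Formula: FV = P * (1 + r)^n
Substituting: FV = $12,500.00 * (1 + 0.0563)^5
Growth factor: (1.0563)^5 = 1.315032
FV = $12,500.00 * 1.315032 = $16,437.90

$16,437.90


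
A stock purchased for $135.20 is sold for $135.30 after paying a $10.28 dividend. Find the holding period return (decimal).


Formula: HPR = (P1 - P0 + D) / P0
Gain: $135.30 - $135.20 + $10.28 = $10.38
HPR = $10.38 / $135.20 = 0.0768

0.0768


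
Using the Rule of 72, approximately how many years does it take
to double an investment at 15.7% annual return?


Formula: Years ≈ 72 / r
Substituting: Years ≈ 72 / 15.7
Years ≈ 4.6

4.6 years


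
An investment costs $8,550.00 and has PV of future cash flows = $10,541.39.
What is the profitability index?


Formula: PI = PV(cash flows) / initial investment
Substituting: PI = $10,541.39 / $8,550.00
PI = 1.2329

1.2329


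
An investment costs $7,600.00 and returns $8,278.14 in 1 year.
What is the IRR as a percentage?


Formula: IRR = C1/C0 - 1
Substituting: IRR = $8,278.14 / $7,600.00 - 1
Ratio: 1.089229 - 1 = 0.089229
IRR = 8.9229%

8.9229%


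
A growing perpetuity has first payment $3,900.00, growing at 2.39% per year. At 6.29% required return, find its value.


Formula: PV = C / (r - g)
Spread: r - g = 0.0629 - 0.0239 = 0.039
Substituting: PV = $3,900.00 / 0.039
PV = $100,000.00

$100,000.00


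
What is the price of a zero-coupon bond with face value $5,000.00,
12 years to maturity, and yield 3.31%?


Formula: Price = FV / (1 + r)^n
Substituting: Price = $5,000.00 / (1 + 0.0331)^12
Discount factor: (1.0331)^12 = 1.478115
Price = $5,000.00 / 1.478115 = $3,382.69

$3,382.69


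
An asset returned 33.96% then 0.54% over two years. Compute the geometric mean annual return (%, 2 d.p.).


Formula: Geometric mean = ((1+r1)*(1+r2))^(1/2) - 1
Product: (1 + 0.3396) * (1 + 0.0054) = 1.3396 * 1.0054 = 1.346834
Square root: 1.346834^0.5 = 1.160532
Geometric mean = 1.160532 - 1 = 0.160532
As percentage: 16.05%

16.05%


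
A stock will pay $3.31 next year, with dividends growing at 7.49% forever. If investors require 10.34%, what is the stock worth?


Formula: P = D1 / (r - g)
Spread: r - g = 0.1034 - 0.0749 = 0.0285
Substituting: P = $3.31 / 0.0285
P = $116.14

$116.14


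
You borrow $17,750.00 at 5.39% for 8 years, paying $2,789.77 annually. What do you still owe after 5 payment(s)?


Formula: Balance = PV*(1+r)^k - PMT*((1+r)^k - 1)/r
Growth: (1 + 0.0539)^5 = 1.300161
Accumulated factor: ((1+r)^k - 1)/r = 5.568843
Balance = $17,750.00 * 1.300161 - $2,789.77 * 5.568843
Balance = $7,542.06

$7,542.06


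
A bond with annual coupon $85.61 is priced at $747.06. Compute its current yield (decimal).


Formula: Current yield = annual coupon / price
Substituting: CY = $85.61 / $747.06
CY = 0.114596

0.114596


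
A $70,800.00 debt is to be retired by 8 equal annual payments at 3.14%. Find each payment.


Formula: PMT = PV * r / (1 - (1+r)^(-n))
Denominator: 1 - (1 + 0.0314)^(-8) = 0.219122
Numerator: $70,800.00 * 0.0314 = 2223.12
PMT = 2223.12 / 0.219122 = $10,145.56

$10,145.56


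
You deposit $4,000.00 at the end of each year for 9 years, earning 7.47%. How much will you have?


Formula: FV = PMT * ((1+r)^n - 1) / r
Growth factor: (1 + 0.0747)^9 = 1.912429
Numerator: 1.912429 - 1 = 0.912429
FV = $4,000.00 * 0.912429 / 0.0747 = $48,858.29

$48,858.29


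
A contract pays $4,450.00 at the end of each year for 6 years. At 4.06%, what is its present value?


Formula: PV = PMT * (1 - (1+r)^(-n)) / r
Discount factor: (1 + 0.0406)^(-6) = 0.787584
Bracket: 1 - 0.787584 = 0.212416
PV = $4,450.00 * 0.212416 / 0.0406 = $23,282.01

$23,282.01


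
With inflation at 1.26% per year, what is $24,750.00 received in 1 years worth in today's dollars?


Formula: Real value = nominal / (1 + inflation)^years
Price level: (1 + 0.0126)^1 = 1.0126
Real value = $24,750.00 / 1.0126 = $24,442.03

$24,442.03


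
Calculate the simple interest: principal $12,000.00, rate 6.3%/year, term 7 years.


Formula: I = P * r * t
Substituting: I = $12,000.00 * 0.063 * 7
Step: I = $12,000.00 * 0.441
I = $5,292.00

$5,292.00


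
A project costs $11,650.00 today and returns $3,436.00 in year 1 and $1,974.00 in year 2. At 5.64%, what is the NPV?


Formula: NPV = C0 + C1/(1+r) + C2/(1+r)^2
Discount C1: $3,436.00 / (1 + 0.0564) = $3,252.56
Discount C2: $1,974.00 / (1 + 0.0564)^2 = $1,768.85
NPV = -$11,650.00 + $3,252.56 + $1,768.85 = -$6,628.60

-$6,628.60


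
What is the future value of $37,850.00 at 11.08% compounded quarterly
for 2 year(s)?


Formula: FV = P * (1 + r/m)^(m*t)
Period rate: r/m = 0.1108 / 4 = 0.0277
Total periods: m*t = 4 * 2 = 8
Growth factor: (1 + 0.0277)^8 = 1.244316
FV = $37,850.00 * 1.244316 = $47,097.38

$47,097.38


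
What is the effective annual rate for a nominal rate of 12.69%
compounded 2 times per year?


Formula: EAR = (1 + r/m)^m - 1
Period rate: r/m = 0.1269 / 2 = 0.06345
Compounding: (1 + 0.06345)^2 = 1.130926
EAR = 1.130926 - 1 = 0.130926

0.130926


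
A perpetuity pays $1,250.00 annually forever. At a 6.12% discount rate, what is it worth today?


Formula: PV = C / r
Substituting: PV = $1,250.00 / 0.0612
PV = $20,424.84

$20,424.84


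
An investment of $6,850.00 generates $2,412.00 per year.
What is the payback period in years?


Formula: Payback = investment / annual cash flow
Substituting: Payback = $6,850.00 / $2,412.00
Payback = 2.84 years

2.84 years


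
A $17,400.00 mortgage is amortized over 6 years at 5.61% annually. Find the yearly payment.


Formula: PMT = PV * r / (1 - (1+r)^(-n))
Denominator: 1 - (1 + 0.0561)^(-6) = 0.279275
Numerator: $17,400.00 * 0.0561 = 976.14
PMT = 976.14 / 0.279275 = $3,495.27

$3,495.27


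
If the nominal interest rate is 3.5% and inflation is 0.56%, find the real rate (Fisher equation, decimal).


Formula: (1 + r_real) = (1 + r_nom) / (1 + inflation)
Substituting: (1 + r_real) = 1.035 / 1.0056
(1 + r_real) = 1.029236
r_real = 1.029236 - 1 = 0.029236

0.029236


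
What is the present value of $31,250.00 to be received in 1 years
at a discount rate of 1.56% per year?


Formula: PV = FV / (1 + r)^n
Substituting: PV = $31,250.00 / (1 + 0.0156)^1
Discount factor: (1.0156)^1 = 1.0156
PV = $31,250.00 / 1.0156 = $30,769.99

$30,769.99


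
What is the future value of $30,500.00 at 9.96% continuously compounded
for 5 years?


Formula: FV = P * e^(r*t)
Exponent: r*t = 0.0996 * 5 = 0.498
e^(0.498) = 1.645427
FV = $30,500.00 * 1.645427 = $50,185.53

$50,185.53


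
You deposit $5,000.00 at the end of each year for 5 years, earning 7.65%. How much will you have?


Formula: FV = PMT * ((1+r)^n - 1) / r
Growth factor: (1 + 0.0765)^5 = 1.445673
Numerator: 1.445673 - 1 = 0.445673
FV = $5,000.00 * 0.445673 / 0.0765 = $29,128.98

$29,128.98


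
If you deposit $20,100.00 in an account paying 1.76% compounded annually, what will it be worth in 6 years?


Formula: FV = P * (1 + r)^n
Substituting: FV = $20,100.00 * (1 + 0.0176)^6
Growth factor: (1.0176)^6 = 1.110357
FV = $20,100.00 * 1.110357 = $22,318.17

$22,318.17


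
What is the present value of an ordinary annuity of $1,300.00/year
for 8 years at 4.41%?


Formula: PV = PMT * (1 - (1+r)^(-n)) / r
Discount factor: (1 + 0.0441)^(-8) = 0.708049
Bracket: 1 - 0.708049 = 0.291951
PV = $1,300.00 * 0.291951 / 0.0441 = $8,606.27

$8,606.27


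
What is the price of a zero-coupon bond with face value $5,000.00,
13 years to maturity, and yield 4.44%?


Formula: Price = FV / (1 + r)^n
Substituting: Price = $5,000.00 / (1 + 0.0444)^13
Discount factor: (1.0444)^13 = 1.759014
Price = $5,000.00 / 1.759014 = $2,842.50

$2,842.50


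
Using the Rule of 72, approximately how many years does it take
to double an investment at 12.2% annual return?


Formula: Years ≈ 72 / r
Substituting: Years ≈ 72 / 12.2
Years ≈ 5.9

5.9 years


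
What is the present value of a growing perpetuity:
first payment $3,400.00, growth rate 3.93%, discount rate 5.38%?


Formula: PV = C / (r - g)
Spread: r - g = 0.0538 - 0.0393 = 0.0145
Substituting: PV = $3,400.00 / 0.0145
PV = $234,482.76

$234,482.76


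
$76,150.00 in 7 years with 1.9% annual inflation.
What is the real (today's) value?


Formula: Real value = nominal / (1 + inflation)^years
Price level: (1 + 0.019)^7 = 1.140826
Real value = $76,150.00 / 1.140826 = $66,749.90

$66,749.90


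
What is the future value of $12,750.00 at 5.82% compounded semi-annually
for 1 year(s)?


Formula: FV = P * (1 + r/m)^(m*t)
Period rate: r/m = 0.0582 / 2 = 0.0291
Total periods: m*t = 2 * 1 = 2
Growth factor: (1 + 0.0291)^2 = 1.059047
FV = $12,750.00 * 1.059047 = $13,502.85

$13,502.85


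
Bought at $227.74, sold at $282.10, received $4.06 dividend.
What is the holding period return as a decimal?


Formula: HPR = (P1 - P0 + D) / P0
Gain: $282.10 - $227.74 + $4.06 = $58.42
HPR = $58.42 / $227.74 = 0.2565

0.2565


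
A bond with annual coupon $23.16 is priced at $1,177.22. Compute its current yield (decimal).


Formula: Current yield = annual coupon / price
Substituting: CY = $23.16 / $1,177.22
CY = 0.019673

0.019673


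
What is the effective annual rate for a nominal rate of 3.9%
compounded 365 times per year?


Formula: EAR = (1 + r/m)^m - 1
Period rate: r/m = 0.039 / 365 = 0.000107
Compounding: (1 + 0.000107)^365 = 1.039768
EAR = 1.039768 - 1 = 0.039768

0.039768


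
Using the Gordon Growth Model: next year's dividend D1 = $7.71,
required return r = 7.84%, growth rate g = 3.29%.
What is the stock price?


Formula: P = D1 / (r - g)
Spread: r - g = 0.0784 - 0.0329 = 0.0455
Substituting: P = $7.71 / 0.0455
P = $169.45

$169.45


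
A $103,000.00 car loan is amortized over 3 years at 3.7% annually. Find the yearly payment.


Formula: PMT = PV * r / (1 - (1+r)^(-n))
Denominator: 1 - (1 + 0.037)^(-3) = 0.103266
Numerator: $103,000.00 * 0.037 = 3811.0
PMT = 3811.0 / 0.103266 = $36,904.76

$36,904.76


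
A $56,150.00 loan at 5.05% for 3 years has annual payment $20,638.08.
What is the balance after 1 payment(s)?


Formula: Balance = PV*(1+r)^k - PMT*((1+r)^k - 1)/r
Growth: (1 + 0.0505)^1 = 1.0505
Accumulated factor: ((1+r)^k - 1)/r = 1.0
Balance = $56,150.00 * 1.0505 - $20,638.08 * 1.0
Balance = $38,347.50

$38,347.50


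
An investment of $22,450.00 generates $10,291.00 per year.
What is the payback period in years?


Formula: Payback = investment / annual cash flow
Substituting: Payback = $22,450.00 / $10,291.00
Payback = 2.1815 years

2.1815 years


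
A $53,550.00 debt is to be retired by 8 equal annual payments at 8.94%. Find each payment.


Formula: PMT = PV * r / (1 - (1+r)^(-n))
Denominator: 1 - (1 + 0.0894)^(-8) = 0.495918
Numerator: $53,550.00 * 0.0894 = 4787.37
PMT = 4787.37 / 0.495918 = $9,653.55

$9,653.55


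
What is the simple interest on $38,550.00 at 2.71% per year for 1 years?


Formula: I = P * r * t
Substituting: I = $38,550.00 * 0.0271 * 1
Step: I = $38,550.00 * 0.0271
I = $1,044.71

$1,044.71


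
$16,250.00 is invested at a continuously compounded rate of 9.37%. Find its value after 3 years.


Formula: FV = P * e^(r*t)
Exponent: r*t = 0.0937 * 3 = 0.2811
e^(0.2811) = 1.324586
FV = $16,250.00 * 1.324586 = $21,524.52

$21,524.52


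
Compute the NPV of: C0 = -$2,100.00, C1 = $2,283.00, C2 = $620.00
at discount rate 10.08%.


Formula: NPV = C0 + C1/(1+r) + C2/(1+r)^2
Discount C1: $2,283.00 / (1 + 0.1008) = $2,073.95
Discount C2: $620.00 / (1 + 0.1008)^2 = $511.65
NPV = -$2,100.00 + $2,073.95 + $511.65 = $485.60

$485.60


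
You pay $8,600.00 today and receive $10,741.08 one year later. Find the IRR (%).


Formula: IRR = C1/C0 - 1
Substituting: IRR = $10,741.08 / $8,600.00 - 1
Ratio: 1.248963 - 1 = 0.248963
IRR = 24.8963%

24.8963%


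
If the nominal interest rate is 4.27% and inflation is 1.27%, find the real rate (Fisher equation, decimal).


Formula: (1 + r_real) = (1 + r_nom) / (1 + inflation)
Substituting: (1 + r_real) = 1.0427 / 1.0127
(1 + r_real) = 1.029624
r_real = 1.029624 - 1 = 0.029624

0.029624


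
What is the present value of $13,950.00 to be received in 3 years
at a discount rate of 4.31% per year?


Formula: PV = FV / (1 + r)^n
Substituting: PV = $13,950.00 / (1 + 0.0431)^3
Discount factor: (1.0431)^3 = 1.134953
PV = $13,950.00 / 1.134953 = $12,291.26

$12,291.26


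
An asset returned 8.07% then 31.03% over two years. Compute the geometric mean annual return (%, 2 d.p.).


Formula: Geometric mean = ((1+r1)*(1+r2))^(1/2) - 1
Product: (1 + 0.0807) * (1 + 0.3103) = 1.0807 * 1.3103 = 1.416041
Square root: 1.416041^0.5 = 1.189975
Geometric mean = 1.189975 - 1 = 0.189975
As percentage: 19.00%

19.00%


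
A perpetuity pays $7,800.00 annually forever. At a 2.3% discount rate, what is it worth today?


Formula: PV = C / r
Substituting: PV = $7,800.00 / 0.023
PV = $339,130.43

$339,130.43


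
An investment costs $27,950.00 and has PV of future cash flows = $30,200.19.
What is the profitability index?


Formula: PI = PV(cash flows) / initial investment
Substituting: PI = $30,200.19 / $27,950.00
PI = 1.0805

1.0805


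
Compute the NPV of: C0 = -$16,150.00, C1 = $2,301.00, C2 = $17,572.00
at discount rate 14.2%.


Formula: NPV = C0 + C1/(1+r) + C2/(1+r)^2
Discount C1: $2,301.00 / (1 + 0.142) = $2,014.89
Discount C2: $17,572.00 / (1 + 0.142)^2 = $13,473.77
NPV = -$16,150.00 + $2,014.89 + $13,473.77 = -$661.35

-$661.35


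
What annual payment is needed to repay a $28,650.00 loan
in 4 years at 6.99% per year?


Formula: PMT = PV * r / (1 - (1+r)^(-n))
Denominator: 1 - (1 + 0.0699)^(-4) = 0.23682
Numerator: $28,650.00 * 0.0699 = 2002.635
PMT = 2002.635 / 0.23682 = $8,456.38

$8,456.38


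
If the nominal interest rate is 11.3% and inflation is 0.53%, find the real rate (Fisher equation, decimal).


Formula: (1 + r_real) = (1 + r_nom) / (1 + inflation)
Substituting: (1 + r_real) = 1.113 / 1.0053
(1 + r_real) = 1.107132
r_real = 1.107132 - 1 = 0.107132

0.107132


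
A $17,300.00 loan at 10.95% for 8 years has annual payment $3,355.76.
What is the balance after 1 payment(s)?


Formula: Balance = PV*(1+r)^k - PMT*((1+r)^k - 1)/r
Growth: (1 + 0.1095)^1 = 1.1095
Accumulated factor: ((1+r)^k - 1)/r = 1.0
Balance = $17,300.00 * 1.1095 - $3,355.76 * 1.0
Balance = $15,838.59

$15,838.59


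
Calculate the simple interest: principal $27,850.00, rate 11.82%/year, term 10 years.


Formula: I = P * r * t
Substituting: I = $27,850.00 * 0.1182 * 10
Step: I = $27,850.00 * 1.182
I = $32,918.70

$32,918.70


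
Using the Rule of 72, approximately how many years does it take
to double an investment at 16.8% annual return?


Formula: Years ≈ 72 / r
Substituting: Years ≈ 72 / 16.8
Years ≈ 4.3

4.3 years


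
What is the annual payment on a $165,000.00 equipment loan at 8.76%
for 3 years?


Formula: PMT = PV * r / (1 - (1+r)^(-n))
Denominator: 1 - (1 + 0.0876)^(-3) = 0.222693
Numerator: $165,000.00 * 0.0876 = 14454.0
PMT = 14454.0 / 0.222693 = $64,905.41

$64,905.41


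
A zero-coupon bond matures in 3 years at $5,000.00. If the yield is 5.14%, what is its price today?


Formula: Price = FV / (1 + r)^n
Substituting: Price = $5,000.00 / (1 + 0.0514)^3
Discount factor: (1.0514)^3 = 1.162262
Price = $5,000.00 / 1.162262 = $4,301.96

$4,301.96


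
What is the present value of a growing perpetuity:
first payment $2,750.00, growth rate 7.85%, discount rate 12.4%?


Formula: PV = C / (r - g)
Spread: r - g = 0.124 - 0.0785 = 0.0455
Substituting: PV = $2,750.00 / 0.0455
PV = $60,439.56

$60,439.56


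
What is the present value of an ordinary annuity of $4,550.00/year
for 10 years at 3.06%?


Formula: PV = PMT * (1 - (1+r)^(-n)) / r
Discount factor: (1 + 0.0306)^(-10) = 0.739773
Bracket: 1 - 0.739773 = 0.260227
PV = $4,550.00 * 0.260227 / 0.0306 = $38,693.85

$38,693.85


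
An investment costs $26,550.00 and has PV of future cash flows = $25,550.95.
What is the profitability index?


Formula: PI = PV(cash flows) / initial investment
Substituting: PI = $25,550.95 / $26,550.00
PI = 0.9624

0.9624


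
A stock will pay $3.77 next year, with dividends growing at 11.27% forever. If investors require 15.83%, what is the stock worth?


Formula: P = D1 / (r - g)
Spread: r - g = 0.1583 - 0.1127 = 0.0456
Substituting: P = $3.77 / 0.0456
P = $82.68

$82.68


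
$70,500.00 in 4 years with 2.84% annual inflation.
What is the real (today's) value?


Formula: Real value = nominal / (1 + inflation)^years
Price level: (1 + 0.0284)^4 = 1.118532
Real value = $70,500.00 / 1.118532 = $63,029.06

$63,029.06


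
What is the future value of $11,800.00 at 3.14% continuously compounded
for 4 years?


Formula: FV = P * e^(r*t)
Exponent: r*t = 0.0314 * 4 = 0.1256
e^(0.1256) = 1.133829
FV = $11,800.00 * 1.133829 = $13,379.18

$13,379.18


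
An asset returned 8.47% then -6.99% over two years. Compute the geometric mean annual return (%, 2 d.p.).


Formula: Geometric mean = ((1+r1)*(1+r2))^(1/2) - 1
Product: (1 + 0.0847) * (1 + -0.0699) = 1.0847 * 0.9301 = 1.008879
Square root: 1.008879^0.5 = 1.00443
Geometric mean = 1.00443 - 1 = 0.00443
As percentage: 0.44%

0.44%


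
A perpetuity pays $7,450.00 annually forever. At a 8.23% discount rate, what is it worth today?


Formula: PV = C / r
Substituting: PV = $7,450.00 / 0.0823
PV = $90,522.48

$90,522.48


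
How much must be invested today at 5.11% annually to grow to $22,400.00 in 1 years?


Formula: PV = FV / (1 + r)^n
Substituting: PV = $22,400.00 / (1 + 0.0511)^1
Discount factor: (1.0511)^1 = 1.0511
PV = $22,400.00 / 1.0511 = $21,311.01

$21,311.01


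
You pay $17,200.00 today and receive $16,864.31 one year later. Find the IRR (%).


Formula: IRR = C1/C0 - 1
Substituting: IRR = $16,864.31 / $17,200.00 - 1
Ratio: 0.980483 - 1 = -0.019517
IRR = -1.9517%

-1.9517%


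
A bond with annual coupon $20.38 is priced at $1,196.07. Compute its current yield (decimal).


Formula: Current yield = annual coupon / price
Substituting: CY = $20.38 / $1,196.07
CY = 0.017039

0.017039


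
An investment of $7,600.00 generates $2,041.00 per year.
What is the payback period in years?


Formula: Payback = investment / annual cash flow
Substituting: Payback = $7,600.00 / $2,041.00
Payback = 3.7237 years

3.7237 years


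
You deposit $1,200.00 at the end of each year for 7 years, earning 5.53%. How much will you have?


Formula: FV = PMT * ((1+r)^n - 1) / r
Growth factor: (1 + 0.0553)^7 = 1.457577
Numerator: 1.457577 - 1 = 0.457577
FV = $1,200.00 * 0.457577 / 0.0553 = $9,929.34

$9,929.34


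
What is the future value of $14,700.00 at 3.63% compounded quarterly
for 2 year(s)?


Formula: FV = P * (1 + r/m)^(m*t)
Period rate: r/m = 0.0363 / 4 = 0.009075
Total periods: m*t = 4 * 2 = 8
Growth factor: (1 + 0.009075)^8 = 1.074948
FV = $14,700.00 * 1.074948 = $15,801.74

$15,801.74


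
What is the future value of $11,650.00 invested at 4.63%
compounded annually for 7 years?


Formula: FV = P * (1 + r)^n
Substituting: FV = $11,650.00 * (1 + 0.0463)^7
Growth factor: (1.0463)^7 = 1.372757
FV = $11,650.00 * 1.372757 = $15,992.62

$15,992.62


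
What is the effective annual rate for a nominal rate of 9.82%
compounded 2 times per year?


Formula: EAR = (1 + r/m)^m - 1
Period rate: r/m = 0.0982 / 2 = 0.0491
Compounding: (1 + 0.0491)^2 = 1.100611
EAR = 1.100611 - 1 = 0.100611

0.100611


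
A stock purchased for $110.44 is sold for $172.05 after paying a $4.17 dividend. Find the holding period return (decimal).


Formula: HPR = (P1 - P0 + D) / P0
Gain: $172.05 - $110.44 + $4.17 = $65.78
HPR = $65.78 / $110.44 = 0.5956

0.5956


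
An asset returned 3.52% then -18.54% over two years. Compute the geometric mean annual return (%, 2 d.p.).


Formula: Geometric mean = ((1+r1)*(1+r2))^(1/2) - 1
Product: (1 + 0.0352) * (1 + -0.1854) = 1.0352 * 0.8146 = 0.843274
Square root: 0.843274^0.5 = 0.918299
Geometric mean = 0.918299 - 1 = -0.081701
As percentage: -8.17%

-8.17%


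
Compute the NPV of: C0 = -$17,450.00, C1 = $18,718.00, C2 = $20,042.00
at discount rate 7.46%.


Formula: NPV = C0 + C1/(1+r) + C2/(1+r)^2
Discount C1: $18,718.00 / (1 + 0.0746) = $17,418.57
Discount C2: $20,042.00 / (1 + 0.0746)^2 = $17,355.91
NPV = -$17,450.00 + $17,418.57 + $17,355.91 = $17,324.48

$17,324.48


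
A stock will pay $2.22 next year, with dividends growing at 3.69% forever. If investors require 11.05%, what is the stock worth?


Formula: P = D1 / (r - g)
Spread: r - g = 0.1105 - 0.0369 = 0.0736
Substituting: P = $2.22 / 0.0736
P = $30.16

$30.16


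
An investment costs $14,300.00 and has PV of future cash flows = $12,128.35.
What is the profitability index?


Formula: PI = PV(cash flows) / initial investment
Substituting: PI = $12,128.35 / $14,300.00
PI = 0.8481

0.8481


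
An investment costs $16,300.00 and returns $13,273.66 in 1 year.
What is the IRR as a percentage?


Formula: IRR = C1/C0 - 1
Substituting: IRR = $13,273.66 / $16,300.00 - 1
Ratio: 0.814335 - 1 = -0.185665
IRR = -18.5665%

-18.5665%
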